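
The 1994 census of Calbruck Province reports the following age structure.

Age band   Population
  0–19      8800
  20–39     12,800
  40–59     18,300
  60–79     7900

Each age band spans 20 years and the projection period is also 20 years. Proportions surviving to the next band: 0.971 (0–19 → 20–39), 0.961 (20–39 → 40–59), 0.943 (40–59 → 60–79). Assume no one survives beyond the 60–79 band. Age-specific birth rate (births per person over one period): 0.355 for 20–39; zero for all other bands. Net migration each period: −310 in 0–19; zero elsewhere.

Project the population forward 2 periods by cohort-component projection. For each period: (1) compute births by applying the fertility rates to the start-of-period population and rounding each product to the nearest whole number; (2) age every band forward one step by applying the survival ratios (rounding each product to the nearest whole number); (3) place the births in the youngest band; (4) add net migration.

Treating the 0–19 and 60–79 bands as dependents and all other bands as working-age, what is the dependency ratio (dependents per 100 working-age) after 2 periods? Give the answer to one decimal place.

Period 1.
Births: 12800 × 0.355 = 4544
20–39: 8800 × 0.971 = 8545
40–59: 12800 × 0.961 = 12301
60–79: 18300 × 0.943 = 17257
Net migration: 0–19 − 310 → 4234
→ [4234, 8545, 12301, 17257]
Period 2.
Births: 8545 × 0.355 = 3033
20–39: 4234 × 0.971 = 4111
40–59: 8545 × 0.961 = 8212
60–79: 12301 × 0.943 = 11600
Net migration: 0–19 − 310 → 2723
→ [2723, 4111, 8212, 11600]
Dependents (band 0–19 + band 60–79) = 2723 + 11600 = 14323; working-age = 12323; ratio = 14323/12323 × 100 = 116.2

116.2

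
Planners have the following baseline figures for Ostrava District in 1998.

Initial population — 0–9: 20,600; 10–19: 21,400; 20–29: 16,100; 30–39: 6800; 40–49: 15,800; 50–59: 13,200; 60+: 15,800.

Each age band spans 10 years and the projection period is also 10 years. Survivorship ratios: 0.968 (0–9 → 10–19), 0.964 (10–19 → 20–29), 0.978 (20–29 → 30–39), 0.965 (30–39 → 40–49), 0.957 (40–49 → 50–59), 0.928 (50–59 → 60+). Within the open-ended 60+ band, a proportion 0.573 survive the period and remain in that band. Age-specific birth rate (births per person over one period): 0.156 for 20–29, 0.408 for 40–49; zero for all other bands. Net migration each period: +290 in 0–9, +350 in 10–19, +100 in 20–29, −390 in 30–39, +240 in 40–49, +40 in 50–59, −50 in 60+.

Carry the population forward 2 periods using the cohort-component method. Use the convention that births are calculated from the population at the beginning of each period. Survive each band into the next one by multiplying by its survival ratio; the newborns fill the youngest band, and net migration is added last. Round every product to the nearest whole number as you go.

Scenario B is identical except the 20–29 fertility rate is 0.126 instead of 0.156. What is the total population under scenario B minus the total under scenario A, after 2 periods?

-1089

Period 1.
Births: 16100 × 0.156 = 2512  |  15800 × 0.408 = 6446 → 8958
10–19: 20600 × 0.968 = 19941
20–29: 21400 × 0.964 = 20630
30–39: 16100 × 0.978 = 15746
40–49: 6800 × 0.965 = 6562
50–59: 15800 × 0.957 = 15121
60+: 13200 × 0.928 + 15800 × 0.573 = 12250 + 9053 = 21303
Net migration: 0–9 + 290 → 9248; 10–19 + 350 → 20291; 20–29 + 100 → 20730; 30–39 − 390 → 15356; 40–49 + 240 → 6802; 50–59 + 40 → 15161; 60+ − 50 → 21253
Giving 9248 / 20291 / 20730 / 15356 / 6802 / 15161 / 21253.
Period 2.
Births: 20730 × 0.156 = 3234  |  6802 × 0.408 = 2775 → 6009
10–19: 9248 × 0.968 = 8952
20–29: 20291 × 0.964 = 19561
30–39: 20730 × 0.978 = 20274
40–49: 15356 × 0.965 = 14819
50–59: 6802 × 0.957 = 6510
60+: 15161 × 0.928 + 21253 × 0.573 = 14069 + 12178 = 26247
Net migration: 0–9 + 290 → 6299; 10–19 + 350 → 9302; 20–29 + 100 → 19661; 30–39 − 390 → 19884; 40–49 + 240 → 15059; 50–59 + 40 → 6550; 60+ − 50 → 26197
Giving 6299 / 9302 / 19661 / 19884 / 15059 / 6550 / 26197.
Scenario A total after 2 periods: 102952
Scenario B projection —
Period 1.
Births: 16100 × 0.126 = 2029  |  15800 × 0.408 = 6446 → 8475
10–19: 20600 × 0.968 = 19941
20–29: 21400 × 0.964 = 20630
30–39: 16100 × 0.978 = 15746
40–49: 6800 × 0.965 = 6562
50–59: 15800 × 0.957 = 15121
60+: 13200 × 0.928 + 15800 × 0.573 = 12250 + 9053 = 21303
Net migration: 0–9 + 290 → 8765; 10–19 + 350 → 20291; 20–29 + 100 → 20730; 30–39 − 390 → 15356; 40–49 + 240 → 6802; 50–59 + 40 → 15161; 60+ − 50 → 21253
Giving 8765 / 20291 / 20730 / 15356 / 6802 / 15161 / 21253.
Period 2.
Births: 20730 × 0.126 = 2612  |  6802 × 0.408 = 2775 → 5387
10–19: 8765 × 0.968 = 8485
20–29: 20291 × 0.964 = 19561
30–39: 20730 × 0.978 = 20274
40–49: 15356 × 0.965 = 14819
50–59: 6802 × 0.957 = 6510
60+: 15161 × 0.928 + 21253 × 0.573 = 14069 + 12178 = 26247
Net migration: 0–9 + 290 → 5677; 10–19 + 350 → 8835; 20–29 + 100 → 19661; 30–39 − 390 → 19884; 40–49 + 240 → 15059; 50–59 + 40 → 6550; 60+ − 50 → 26197
Giving 5677 / 8835 / 19661 / 19884 / 15059 / 6550 / 26197.
Scenario B total after 2 periods: 101863
Difference B − A = 101863 − 102952 = -1089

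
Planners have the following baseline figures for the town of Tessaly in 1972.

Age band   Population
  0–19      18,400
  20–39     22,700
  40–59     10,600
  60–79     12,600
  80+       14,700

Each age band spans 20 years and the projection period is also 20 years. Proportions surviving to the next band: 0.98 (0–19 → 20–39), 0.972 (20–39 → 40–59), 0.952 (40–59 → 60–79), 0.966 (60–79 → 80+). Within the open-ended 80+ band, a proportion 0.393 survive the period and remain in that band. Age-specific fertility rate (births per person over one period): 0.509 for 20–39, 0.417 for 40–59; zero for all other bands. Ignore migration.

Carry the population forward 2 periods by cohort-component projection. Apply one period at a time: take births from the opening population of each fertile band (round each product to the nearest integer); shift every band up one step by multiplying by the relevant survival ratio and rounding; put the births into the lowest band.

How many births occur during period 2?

18379

Let group 1 be 0–19 through group 5 = 80+.
After projecting period 1:
Births: 22700 × 0.509 = 11554  |  10600 × 0.417 = 4420 — total 15974
Group 2: 18400 × 0.98 = 18032
Group 3: 22700 × 0.972 = 22064
Group 4: 10600 × 0.952 = 10091
Group 5: 12600 × 0.966 + 14700 × 0.393 = 12172 + 5777 = 17949
End of period: [15974, 18032, 22064, 10091, 17949]
After projecting period 2:
Births: 18032 × 0.509 = 9178  |  22064 × 0.417 = 9201 — total 18379
Group 2: 15974 × 0.98 = 15655
Group 3: 18032 × 0.972 = 17527
Group 4: 22064 × 0.952 = 21005
Group 5: 10091 × 0.966 + 17949 × 0.393 = 9748 + 7054 = 16802
End of period: [18379, 15655, 17527, 21005, 16802]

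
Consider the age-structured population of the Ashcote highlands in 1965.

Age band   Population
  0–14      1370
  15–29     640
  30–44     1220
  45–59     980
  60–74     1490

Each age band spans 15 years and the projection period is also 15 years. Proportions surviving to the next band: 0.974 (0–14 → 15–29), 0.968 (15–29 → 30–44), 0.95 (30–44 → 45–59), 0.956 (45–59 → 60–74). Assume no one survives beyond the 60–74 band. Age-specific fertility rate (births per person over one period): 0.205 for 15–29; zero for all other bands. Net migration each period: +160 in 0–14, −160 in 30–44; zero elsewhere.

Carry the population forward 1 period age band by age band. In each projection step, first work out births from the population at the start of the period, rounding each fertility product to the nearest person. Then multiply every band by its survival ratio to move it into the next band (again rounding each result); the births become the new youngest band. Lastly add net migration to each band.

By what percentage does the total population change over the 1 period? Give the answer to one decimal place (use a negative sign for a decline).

-26.6

(Groups numbered youngest = 1 to oldest = 5.)
— Period 1 —
Births: 640 × 0.205 = 131
Group 2: 1370 × 0.974 = 1334
Group 3: 640 × 0.968 = 620
Group 4: 1220 × 0.95 = 1159
Group 5: 980 × 0.956 = 937
Net migration: Group 1 + 160 → 291; Group 3 − 160 → 460
→ [291, 1334, 460, 1159, 937]
Total: 5700 → 4181; change = -1519; percentage change = -26.6%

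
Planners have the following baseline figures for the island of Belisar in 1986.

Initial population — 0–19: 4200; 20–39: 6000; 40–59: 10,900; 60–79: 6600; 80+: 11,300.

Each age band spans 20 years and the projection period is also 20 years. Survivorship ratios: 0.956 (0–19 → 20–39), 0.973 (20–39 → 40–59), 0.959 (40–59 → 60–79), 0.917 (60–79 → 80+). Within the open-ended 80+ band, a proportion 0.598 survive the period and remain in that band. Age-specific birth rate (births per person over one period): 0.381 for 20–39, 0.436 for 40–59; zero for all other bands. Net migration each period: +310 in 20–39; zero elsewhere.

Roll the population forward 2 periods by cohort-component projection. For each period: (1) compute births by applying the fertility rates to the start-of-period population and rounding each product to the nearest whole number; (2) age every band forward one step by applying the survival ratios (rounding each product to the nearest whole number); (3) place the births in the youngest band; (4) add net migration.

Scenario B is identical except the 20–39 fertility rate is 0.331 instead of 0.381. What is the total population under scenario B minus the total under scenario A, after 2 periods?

After projecting period 1:
Births: 6000 × 0.381 = 2286 ; 10900 × 0.436 = 4752 → total 7038
20–39: 4200 × 0.956 = 4015
40–59: 6000 × 0.973 = 5838
60–79: 10900 × 0.959 = 10453
80+: 6600 × 0.917 + 11300 × 0.598 = 6052 + 6757 = 12809
Net migration: 20–39 + 310 → 4325
End of period: [7038, 4325, 5838, 10453, 12809]
After projecting period 2:
Births: 4325 × 0.381 = 1648 ; 5838 × 0.436 = 2545 → total 4193
20–39: 7038 × 0.956 = 6728
40–59: 4325 × 0.973 = 4208
60–79: 5838 × 0.959 = 5599
80+: 10453 × 0.917 + 12809 × 0.598 = 9585 + 7660 = 17245
Net migration: 20–39 + 310 → 7038
End of period: [4193, 7038, 4208, 5599, 17245]
Scenario A total after 2 periods: 38283
Scenario B projection —
After projecting period 1:
Births: 6000 × 0.331 = 1986 ; 10900 × 0.436 = 4752 → total 6738
20–39: 4200 × 0.956 = 4015
40–59: 6000 × 0.973 = 5838
60–79: 10900 × 0.959 = 10453
80+: 6600 × 0.917 + 11300 × 0.598 = 6052 + 6757 = 12809
Net migration: 20–39 + 310 → 4325
End of period: [6738, 4325, 5838, 10453, 12809]
After projecting period 2:
Births: 4325 × 0.331 = 1432 ; 5838 × 0.436 = 2545 → total 3977
20–39: 6738 × 0.956 = 6442
40–59: 4325 × 0.973 = 4208
60–79: 5838 × 0.959 = 5599
80+: 10453 × 0.917 + 12809 × 0.598 = 9585 + 7660 = 17245
Net migration: 20–39 + 310 → 6752
End of period: [3977, 6752, 4208, 5599, 17245]
Scenario B total after 2 periods: 37781
Difference B − A = 37781 − 38283 = -502

-502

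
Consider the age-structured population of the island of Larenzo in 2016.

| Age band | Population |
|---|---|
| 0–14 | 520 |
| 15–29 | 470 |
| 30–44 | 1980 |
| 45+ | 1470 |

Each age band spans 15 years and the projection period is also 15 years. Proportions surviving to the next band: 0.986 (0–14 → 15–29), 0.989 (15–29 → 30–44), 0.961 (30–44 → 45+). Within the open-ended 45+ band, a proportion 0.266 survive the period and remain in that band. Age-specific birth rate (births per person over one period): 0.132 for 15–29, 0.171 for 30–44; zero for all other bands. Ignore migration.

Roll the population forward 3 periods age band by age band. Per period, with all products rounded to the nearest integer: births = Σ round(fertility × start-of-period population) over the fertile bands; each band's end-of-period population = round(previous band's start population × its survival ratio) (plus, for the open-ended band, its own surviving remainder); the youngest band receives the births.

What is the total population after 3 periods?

(Bands numbered youngest = 1 to oldest = 4.)
Period 1.
Births: 470 × 0.132 = 62  |  1980 × 0.171 = 339 → 401
Band 2: 520 × 0.986 = 513
Band 3: 470 × 0.989 = 465
Band 4: 1980 × 0.961 + 1470 × 0.266 = 1903 + 391 = 2294
Population now: 0–14=401, 15–29=513, 30–44=465, 45+=2294
Period 2.
Births: 513 × 0.132 = 68  |  465 × 0.171 = 80 → 148
Band 2: 401 × 0.986 = 395
Band 3: 513 × 0.989 = 507
Band 4: 465 × 0.961 + 2294 × 0.266 = 447 + 610 = 1057
Population now: 0–14=148, 15–29=395, 30–44=507, 45+=1057
Period 3.
Births: 395 × 0.132 = 52  |  507 × 0.171 = 87 → 139
Band 2: 148 × 0.986 = 146
Band 3: 395 × 0.989 = 391
Band 4: 507 × 0.961 + 1057 × 0.266 = 487 + 281 = 768
Population now: 0–14=139, 15–29=146, 30–44=391, 45+=768
Total after period 3: 139 + 146 + 391 + 768 = 1444

1444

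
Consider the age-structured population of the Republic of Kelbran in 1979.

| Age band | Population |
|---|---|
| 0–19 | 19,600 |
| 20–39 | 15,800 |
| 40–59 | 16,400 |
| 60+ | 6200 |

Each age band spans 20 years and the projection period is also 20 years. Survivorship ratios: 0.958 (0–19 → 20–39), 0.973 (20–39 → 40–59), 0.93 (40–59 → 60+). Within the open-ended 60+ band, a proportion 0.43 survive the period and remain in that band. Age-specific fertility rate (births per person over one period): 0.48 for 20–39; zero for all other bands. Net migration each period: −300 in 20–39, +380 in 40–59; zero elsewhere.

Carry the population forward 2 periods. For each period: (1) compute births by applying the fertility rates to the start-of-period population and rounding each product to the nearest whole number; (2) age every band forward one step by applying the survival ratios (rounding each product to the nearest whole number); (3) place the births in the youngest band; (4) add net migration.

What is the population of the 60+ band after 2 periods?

22355

Let band 1 be 0–19 through band 4 = 60+.
[period 1]
Births: 15800 × 0.48 = 7584
Band 2: 19600 × 0.958 = 18777
Band 3: 15800 × 0.973 = 15373
Band 4: 16400 × 0.93 + 6200 × 0.43 = 15252 + 2666 = 17918
Net migration: Band 2 − 300 → 18477; Band 3 + 380 → 15753
End of period: [7584, 18477, 15753, 17918]
[period 2]
Births: 18477 × 0.48 = 8869
Band 2: 7584 × 0.958 = 7265
Band 3: 18477 × 0.973 = 17978
Band 4: 15753 × 0.93 + 17918 × 0.43 = 14650 + 7705 = 22355
Net migration: Band 2 − 300 → 6965; Band 3 + 380 → 18358
End of period: [8869, 6965, 18358, 22355]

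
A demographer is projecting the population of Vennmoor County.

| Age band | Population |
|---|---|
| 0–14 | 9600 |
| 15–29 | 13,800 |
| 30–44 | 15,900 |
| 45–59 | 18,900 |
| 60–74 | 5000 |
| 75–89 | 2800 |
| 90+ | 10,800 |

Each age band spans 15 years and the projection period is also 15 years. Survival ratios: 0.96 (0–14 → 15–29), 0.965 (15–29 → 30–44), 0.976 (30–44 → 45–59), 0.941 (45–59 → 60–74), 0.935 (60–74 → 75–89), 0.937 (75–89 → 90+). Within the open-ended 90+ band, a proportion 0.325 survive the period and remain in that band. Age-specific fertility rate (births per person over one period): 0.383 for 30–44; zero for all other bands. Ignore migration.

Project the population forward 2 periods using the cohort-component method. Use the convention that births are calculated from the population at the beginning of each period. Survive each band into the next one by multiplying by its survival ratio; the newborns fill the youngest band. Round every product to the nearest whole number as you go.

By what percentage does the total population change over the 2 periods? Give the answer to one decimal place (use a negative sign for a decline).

— Period 1 —
Births: 15900 × 0.383 = 6090
15–29: 9600 × 0.96 = 9216
30–44: 13800 × 0.965 = 13317
45–59: 15900 × 0.976 = 15518
60–74: 18900 × 0.941 = 17785
75–89: 5000 × 0.935 = 4675
90+: 2800 × 0.937 + 10800 × 0.325 = 2624 + 3510 = 6134
Giving 6090 / 9216 / 13317 / 15518 / 17785 / 4675 / 6134.
— Period 2 —
Births: 13317 × 0.383 = 5100
15–29: 6090 × 0.96 = 5846
30–44: 9216 × 0.965 = 8893
45–59: 13317 × 0.976 = 12997
60–74: 15518 × 0.941 = 14602
75–89: 17785 × 0.935 = 16629
90+: 4675 × 0.937 + 6134 × 0.325 = 4380 + 1994 = 6374
Giving 5100 / 5846 / 8893 / 12997 / 14602 / 16629 / 6374.
Total: 76800 → 70441; change = -6359; percentage change = -8.3%

-8.3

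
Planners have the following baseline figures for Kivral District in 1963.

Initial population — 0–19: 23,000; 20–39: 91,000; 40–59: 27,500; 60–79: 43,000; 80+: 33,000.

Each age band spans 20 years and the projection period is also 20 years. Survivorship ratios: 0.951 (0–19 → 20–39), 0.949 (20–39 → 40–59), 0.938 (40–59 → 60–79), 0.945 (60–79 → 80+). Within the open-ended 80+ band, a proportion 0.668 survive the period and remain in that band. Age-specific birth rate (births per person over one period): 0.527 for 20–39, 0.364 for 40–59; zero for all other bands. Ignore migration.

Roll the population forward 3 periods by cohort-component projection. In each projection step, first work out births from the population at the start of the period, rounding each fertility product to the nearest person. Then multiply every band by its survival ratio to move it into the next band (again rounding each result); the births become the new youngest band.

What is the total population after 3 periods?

Numbering the groups 1..5 from youngest to oldest:
Period 1:
Births: 91000 × 0.527 = 47957 ; 27500 × 0.364 = 10010 — total 57967
Group 2: 23000 × 0.951 = 21873
Group 3: 91000 × 0.949 = 86359
Group 4: 27500 × 0.938 = 25795
Group 5: 43000 × 0.945 + 33000 × 0.668 = 40635 + 22044 = 62679
End of period: [57967, 21873, 86359, 25795, 62679]
Period 2:
Births: 21873 × 0.527 = 11527 ; 86359 × 0.364 = 31435 — total 42962
Group 2: 57967 × 0.951 = 55127
Group 3: 21873 × 0.949 = 20757
Group 4: 86359 × 0.938 = 81005
Group 5: 25795 × 0.945 + 62679 × 0.668 = 24376 + 41870 = 66246
End of period: [42962, 55127, 20757, 81005, 66246]
Period 3:
Births: 55127 × 0.527 = 29052 ; 20757 × 0.364 = 7556 — total 36608
Group 2: 42962 × 0.951 = 40857
Group 3: 55127 × 0.949 = 52316
Group 4: 20757 × 0.938 = 19470
Group 5: 81005 × 0.945 + 66246 × 0.668 = 76550 + 44252 = 120802
End of period: [36608, 40857, 52316, 19470, 120802]
Total after period 3: 36608 + 40857 + 52316 + 19470 + 120802 = 270053

270053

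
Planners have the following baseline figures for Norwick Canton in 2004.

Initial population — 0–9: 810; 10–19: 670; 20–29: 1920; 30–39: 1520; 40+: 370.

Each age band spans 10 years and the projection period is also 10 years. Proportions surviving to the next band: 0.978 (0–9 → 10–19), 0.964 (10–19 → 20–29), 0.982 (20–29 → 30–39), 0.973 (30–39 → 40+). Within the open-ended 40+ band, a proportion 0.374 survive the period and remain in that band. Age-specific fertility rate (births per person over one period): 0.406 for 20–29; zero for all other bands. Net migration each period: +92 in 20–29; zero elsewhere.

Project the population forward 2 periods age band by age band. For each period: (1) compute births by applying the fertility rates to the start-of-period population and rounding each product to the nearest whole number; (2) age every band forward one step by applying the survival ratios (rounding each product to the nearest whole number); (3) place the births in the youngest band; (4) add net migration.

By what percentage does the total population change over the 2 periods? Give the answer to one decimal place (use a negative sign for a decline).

Period 1.
Births: 1920 × 0.406 = 780
10–19: 810 × 0.978 = 792
20–29: 670 × 0.964 = 646
30–39: 1920 × 0.982 = 1885
40+: 1520 × 0.973 + 370 × 0.374 = 1479 + 138 = 1617
Net migration: 20–29 + 92 → 738
Population now: 0–9=780, 10–19=792, 20–29=738, 30–39=1885, 40+=1617
Period 2.
Births: 738 × 0.406 = 300
10–19: 780 × 0.978 = 763
20–29: 792 × 0.964 = 763
30–39: 738 × 0.982 = 725
40+: 1885 × 0.973 + 1617 × 0.374 = 1834 + 605 = 2439
Net migration: 20–29 + 92 → 855
Population now: 0–9=300, 10–19=763, 20–29=855, 30–39=725, 40+=2439
Total: 5290 → 5082; change = -208; percentage change = -3.9%

-3.9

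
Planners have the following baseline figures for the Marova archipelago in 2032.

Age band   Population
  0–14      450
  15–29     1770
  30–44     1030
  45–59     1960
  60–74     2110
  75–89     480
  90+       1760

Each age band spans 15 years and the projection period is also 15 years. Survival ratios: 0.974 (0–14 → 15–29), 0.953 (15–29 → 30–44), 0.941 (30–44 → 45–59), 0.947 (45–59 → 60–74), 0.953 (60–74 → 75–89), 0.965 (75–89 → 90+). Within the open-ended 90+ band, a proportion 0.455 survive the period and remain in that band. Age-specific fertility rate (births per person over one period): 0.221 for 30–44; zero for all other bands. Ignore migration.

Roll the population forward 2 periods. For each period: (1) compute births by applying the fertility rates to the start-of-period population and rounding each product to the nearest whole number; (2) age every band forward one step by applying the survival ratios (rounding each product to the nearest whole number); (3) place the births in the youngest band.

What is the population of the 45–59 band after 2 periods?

Let band 1 be 0–14 through band 7 = 90+.
After projecting period 1:
Births: 1030 × 0.221 = 228
Band 2: 450 × 0.974 = 438
Band 3: 1770 × 0.953 = 1687
Band 4: 1030 × 0.941 = 969
Band 5: 1960 × 0.947 = 1856
Band 6: 2110 × 0.953 = 2011
Band 7: 480 × 0.965 + 1760 × 0.455 = 463 + 801 = 1264
Giving 228 / 438 / 1687 / 969 / 1856 / 2011 / 1264.
After projecting period 2:
Births: 1687 × 0.221 = 373
Band 2: 228 × 0.974 = 222
Band 3: 438 × 0.953 = 417
Band 4: 1687 × 0.941 = 1587
Band 5: 969 × 0.947 = 918
Band 6: 1856 × 0.953 = 1769
Band 7: 2011 × 0.965 + 1264 × 0.455 = 1941 + 575 = 2516
Giving 373 / 222 / 417 / 1587 / 918 / 1769 / 2516.

1587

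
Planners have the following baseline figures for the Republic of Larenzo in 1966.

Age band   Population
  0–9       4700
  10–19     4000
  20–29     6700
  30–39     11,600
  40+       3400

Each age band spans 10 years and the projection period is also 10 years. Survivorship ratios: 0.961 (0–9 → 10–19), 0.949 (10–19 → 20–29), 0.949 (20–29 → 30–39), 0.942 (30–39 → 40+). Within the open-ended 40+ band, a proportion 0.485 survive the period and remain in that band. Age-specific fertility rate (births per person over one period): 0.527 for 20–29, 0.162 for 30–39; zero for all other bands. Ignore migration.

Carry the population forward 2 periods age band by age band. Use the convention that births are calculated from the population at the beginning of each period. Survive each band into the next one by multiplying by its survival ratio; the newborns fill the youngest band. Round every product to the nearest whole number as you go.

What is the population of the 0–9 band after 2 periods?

— Period 1 —
Births: 6700 × 0.527 = 3531 ; 11600 × 0.162 = 1879 — total 5410
10–19: 4700 × 0.961 = 4517
20–29: 4000 × 0.949 = 3796
30–39: 6700 × 0.949 = 6358
40+: 11600 × 0.942 + 3400 × 0.485 = 10927 + 1649 = 12576
→ [5410, 4517, 3796, 6358, 12576]
— Period 2 —
Births: 3796 × 0.527 = 2000 ; 6358 × 0.162 = 1030 — total 3030
10–19: 5410 × 0.961 = 5199
20–29: 4517 × 0.949 = 4287
30–39: 3796 × 0.949 = 3602
40+: 6358 × 0.942 + 12576 × 0.485 = 5989 + 6099 = 12088
→ [3030, 5199, 4287, 3602, 12088]

3030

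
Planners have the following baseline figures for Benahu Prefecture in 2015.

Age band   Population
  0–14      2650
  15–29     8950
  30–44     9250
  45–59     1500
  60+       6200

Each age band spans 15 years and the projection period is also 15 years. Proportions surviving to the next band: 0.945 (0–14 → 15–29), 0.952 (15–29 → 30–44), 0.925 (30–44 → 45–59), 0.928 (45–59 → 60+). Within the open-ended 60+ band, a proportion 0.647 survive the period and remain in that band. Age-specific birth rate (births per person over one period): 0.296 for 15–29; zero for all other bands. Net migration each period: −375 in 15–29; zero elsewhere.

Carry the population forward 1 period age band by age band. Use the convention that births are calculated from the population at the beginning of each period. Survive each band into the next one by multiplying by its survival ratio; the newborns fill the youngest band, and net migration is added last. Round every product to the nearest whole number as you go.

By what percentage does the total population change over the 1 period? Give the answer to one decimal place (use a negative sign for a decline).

-4.5

Call the bands 1 to 5, youngest first.
— Period 1 —
Births: 8950 × 0.296 = 2649
Band 2: 2650 × 0.945 = 2504
Band 3: 8950 × 0.952 = 8520
Band 4: 9250 × 0.925 = 8556
Band 5: 1500 × 0.928 + 6200 × 0.647 = 1392 + 4011 = 5403
Net migration: Band 2 − 375 → 2129
Population now: 0–14=2649, 15–29=2129, 30–44=8520, 45–59=8556, 60+=5403
Total: 28550 → 27257; change = -1293; percentage change = -4.5%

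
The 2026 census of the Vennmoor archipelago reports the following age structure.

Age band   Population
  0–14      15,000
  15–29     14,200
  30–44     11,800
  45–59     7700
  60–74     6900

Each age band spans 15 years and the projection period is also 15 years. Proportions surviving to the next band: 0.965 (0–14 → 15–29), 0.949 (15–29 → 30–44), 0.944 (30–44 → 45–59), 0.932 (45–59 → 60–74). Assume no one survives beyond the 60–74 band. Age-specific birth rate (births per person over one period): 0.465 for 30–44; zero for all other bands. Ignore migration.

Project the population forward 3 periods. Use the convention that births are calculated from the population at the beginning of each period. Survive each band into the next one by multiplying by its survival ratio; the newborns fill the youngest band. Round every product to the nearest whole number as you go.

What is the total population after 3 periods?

Period 1:
Births: 11800 × 0.465 = 5487
15–29: 15000 × 0.965 = 14475
30–44: 14200 × 0.949 = 13476
45–59: 11800 × 0.944 = 11139
60–74: 7700 × 0.932 = 7176
Population now: 0–14=5487, 15–29=14475, 30–44=13476, 45–59=11139, 60–74=7176
Period 2:
Births: 13476 × 0.465 = 6266
15–29: 5487 × 0.965 = 5295
30–44: 14475 × 0.949 = 13737
45–59: 13476 × 0.944 = 12721
60–74: 11139 × 0.932 = 10382
Population now: 0–14=6266, 15–29=5295, 30–44=13737, 45–59=12721, 60–74=10382
Period 3:
Births: 13737 × 0.465 = 6388
15–29: 6266 × 0.965 = 6047
30–44: 5295 × 0.949 = 5025
45–59: 13737 × 0.944 = 12968
60–74: 12721 × 0.932 = 11856
Population now: 0–14=6388, 15–29=6047, 30–44=5025, 45–59=12968, 60–74=11856
Total after period 3: 6388 + 6047 + 5025 + 12968 + 11856 = 42284

42284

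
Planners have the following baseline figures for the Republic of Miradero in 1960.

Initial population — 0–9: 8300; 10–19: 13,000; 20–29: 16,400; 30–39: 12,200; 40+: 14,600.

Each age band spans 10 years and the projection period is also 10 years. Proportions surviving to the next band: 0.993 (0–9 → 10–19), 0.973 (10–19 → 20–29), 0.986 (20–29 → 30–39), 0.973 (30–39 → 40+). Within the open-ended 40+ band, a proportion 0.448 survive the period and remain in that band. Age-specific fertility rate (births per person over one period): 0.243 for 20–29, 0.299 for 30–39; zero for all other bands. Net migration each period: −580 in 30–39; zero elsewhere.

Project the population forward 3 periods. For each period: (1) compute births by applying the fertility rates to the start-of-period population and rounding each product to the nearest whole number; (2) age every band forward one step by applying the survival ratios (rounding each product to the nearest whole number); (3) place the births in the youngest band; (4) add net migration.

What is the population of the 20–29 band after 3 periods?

(Groups numbered youngest = 1 to oldest = 5.)
Period 1.
Births: 16400 × 0.243 = 3985, 12200 × 0.299 = 3648 → 7633
Group 2: 8300 × 0.993 = 8242
Group 3: 13000 × 0.973 = 12649
Group 4: 16400 × 0.986 = 16170
Group 5: 12200 × 0.973 + 14600 × 0.448 = 11871 + 6541 = 18412
Net migration: Group 4 − 580 → 15590
→ [7633, 8242, 12649, 15590, 18412]
Period 2.
Births: 12649 × 0.243 = 3074, 15590 × 0.299 = 4661 → 7735
Group 2: 7633 × 0.993 = 7580
Group 3: 8242 × 0.973 = 8019
Group 4: 12649 × 0.986 = 12472
Group 5: 15590 × 0.973 + 18412 × 0.448 = 15169 + 8249 = 23418
Net migration: Group 4 − 580 → 11892
→ [7735, 7580, 8019, 11892, 23418]
Period 3.
Births: 8019 × 0.243 = 1949, 11892 × 0.299 = 3556 → 5505
Group 2: 7735 × 0.993 = 7681
Group 3: 7580 × 0.973 = 7375
Group 4: 8019 × 0.986 = 7907
Group 5: 11892 × 0.973 + 23418 × 0.448 = 11571 + 10491 = 22062
Net migration: Group 4 − 580 → 7327
→ [5505, 7681, 7375, 7327, 22062]

7375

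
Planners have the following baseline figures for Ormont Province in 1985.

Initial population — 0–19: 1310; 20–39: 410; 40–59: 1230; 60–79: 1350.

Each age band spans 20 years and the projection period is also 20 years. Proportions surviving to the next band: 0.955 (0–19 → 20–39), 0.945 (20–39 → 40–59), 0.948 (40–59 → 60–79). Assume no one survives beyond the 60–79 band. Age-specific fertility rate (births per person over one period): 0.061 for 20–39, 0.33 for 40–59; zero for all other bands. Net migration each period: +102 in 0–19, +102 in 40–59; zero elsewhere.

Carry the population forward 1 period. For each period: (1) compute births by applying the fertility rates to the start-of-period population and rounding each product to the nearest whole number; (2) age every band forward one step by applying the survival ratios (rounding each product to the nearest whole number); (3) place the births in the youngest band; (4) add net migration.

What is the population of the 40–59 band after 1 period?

489

Let group 1 be 0–19 through group 4 = 60–79.
After projecting period 1:
Births: 410 × 0.061 = 25 ; 1230 × 0.33 = 406 — total 431
Group 2: 1310 × 0.955 = 1251
Group 3: 410 × 0.945 = 387
Group 4: 1230 × 0.948 = 1166
Net migration: Group 1 + 102 → 533; Group 3 + 102 → 489
End of period: [533, 1251, 489, 1166]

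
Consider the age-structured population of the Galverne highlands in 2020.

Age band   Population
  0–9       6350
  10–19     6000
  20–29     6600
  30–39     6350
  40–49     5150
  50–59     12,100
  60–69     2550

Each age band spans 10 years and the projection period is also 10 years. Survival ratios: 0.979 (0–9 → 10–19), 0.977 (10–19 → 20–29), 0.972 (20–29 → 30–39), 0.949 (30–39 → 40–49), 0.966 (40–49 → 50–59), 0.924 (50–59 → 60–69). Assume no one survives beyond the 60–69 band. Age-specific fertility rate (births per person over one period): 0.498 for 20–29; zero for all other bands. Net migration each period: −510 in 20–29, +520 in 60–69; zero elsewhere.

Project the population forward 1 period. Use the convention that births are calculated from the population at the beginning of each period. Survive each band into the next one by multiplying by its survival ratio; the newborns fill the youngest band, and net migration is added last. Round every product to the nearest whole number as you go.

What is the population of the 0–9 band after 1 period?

Numbering the groups 1..7 from youngest to oldest:
Period 1:
Births: 6600 × 0.498 = 3287
Group 2: 6350 × 0.979 = 6217
Group 3: 6000 × 0.977 = 5862
Group 4: 6600 × 0.972 = 6415
Group 5: 6350 × 0.949 = 6026
Group 6: 5150 × 0.966 = 4975
Group 7: 12100 × 0.924 = 11180
Net migration: Group 3 − 510 → 5352; Group 7 + 520 → 11700
Giving 3287 / 6217 / 5352 / 6415 / 6026 / 4975 / 11700.

3287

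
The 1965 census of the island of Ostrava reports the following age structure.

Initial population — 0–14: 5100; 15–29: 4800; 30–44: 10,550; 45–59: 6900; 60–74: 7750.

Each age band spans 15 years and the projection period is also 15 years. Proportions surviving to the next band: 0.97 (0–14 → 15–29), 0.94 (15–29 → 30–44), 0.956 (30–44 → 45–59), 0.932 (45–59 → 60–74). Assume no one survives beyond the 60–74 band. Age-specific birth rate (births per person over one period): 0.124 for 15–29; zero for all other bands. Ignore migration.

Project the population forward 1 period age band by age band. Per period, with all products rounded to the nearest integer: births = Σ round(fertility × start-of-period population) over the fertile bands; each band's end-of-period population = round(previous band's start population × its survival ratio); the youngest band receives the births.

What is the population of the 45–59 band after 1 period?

(Groups numbered youngest = 1 to oldest = 5.)
After projecting period 1:
Births: 4800 * 0.124 = 595
Group 2: 5100 * 0.97 = 4947
Group 3: 4800 * 0.94 = 4512
Group 4: 10550 * 0.956 = 10086
Group 5: 6900 * 0.932 = 6431
→ [595, 4947, 4512, 10086, 6431]

10086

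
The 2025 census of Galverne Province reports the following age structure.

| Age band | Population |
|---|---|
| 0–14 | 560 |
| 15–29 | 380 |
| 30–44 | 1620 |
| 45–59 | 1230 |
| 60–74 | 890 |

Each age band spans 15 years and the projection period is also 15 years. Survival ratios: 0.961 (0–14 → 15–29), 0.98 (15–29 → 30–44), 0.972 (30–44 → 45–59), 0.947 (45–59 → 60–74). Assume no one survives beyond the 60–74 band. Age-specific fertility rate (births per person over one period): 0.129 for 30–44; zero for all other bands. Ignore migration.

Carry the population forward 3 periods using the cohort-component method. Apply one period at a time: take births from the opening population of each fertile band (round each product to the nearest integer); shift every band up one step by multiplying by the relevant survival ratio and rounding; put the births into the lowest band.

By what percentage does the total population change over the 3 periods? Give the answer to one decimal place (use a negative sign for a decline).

-75.1

Let group 1 be 0–14 through group 5 = 60–74.
[period 1]
Births: 1620 × 0.129 = 209
Group 2: 560 × 0.961 = 538
Group 3: 380 × 0.98 = 372
Group 4: 1620 × 0.972 = 1575
Group 5: 1230 × 0.947 = 1165
Population now: 0–14=209, 15–29=538, 30–44=372, 45–59=1575, 60–74=1165
[period 2]
Births: 372 × 0.129 = 48
Group 2: 209 × 0.961 = 201
Group 3: 538 × 0.98 = 527
Group 4: 372 × 0.972 = 362
Group 5: 1575 × 0.947 = 1492
Population now: 0–14=48, 15–29=201, 30–44=527, 45–59=362, 60–74=1492
[period 3]
Births: 527 × 0.129 = 68
Group 2: 48 × 0.961 = 46
Group 3: 201 × 0.98 = 197
Group 4: 527 × 0.972 = 512
Group 5: 362 × 0.947 = 343
Population now: 0–14=68, 15–29=46, 30–44=197, 45–59=512, 60–74=343
Total: 4680 → 1166; change = -3514; percentage change = -75.1%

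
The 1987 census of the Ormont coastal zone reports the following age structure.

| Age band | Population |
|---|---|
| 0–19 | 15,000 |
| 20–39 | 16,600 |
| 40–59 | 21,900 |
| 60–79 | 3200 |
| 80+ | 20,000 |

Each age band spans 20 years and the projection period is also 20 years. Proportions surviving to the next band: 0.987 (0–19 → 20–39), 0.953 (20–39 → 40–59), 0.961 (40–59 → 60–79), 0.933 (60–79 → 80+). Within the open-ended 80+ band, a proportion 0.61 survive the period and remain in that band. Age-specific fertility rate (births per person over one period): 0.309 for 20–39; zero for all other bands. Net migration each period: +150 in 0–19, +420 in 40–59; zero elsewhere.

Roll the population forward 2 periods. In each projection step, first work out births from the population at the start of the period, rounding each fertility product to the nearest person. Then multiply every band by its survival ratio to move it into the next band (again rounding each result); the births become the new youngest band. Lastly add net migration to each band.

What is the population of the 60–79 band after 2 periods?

15607

(Bands numbered youngest = 1 to oldest = 5.)
[period 1]
Births: 16600 × 0.309 = 5129
Band 2: 15000 × 0.987 = 14805
Band 3: 16600 × 0.953 = 15820
Band 4: 21900 × 0.961 = 21046
Band 5: 3200 × 0.933 + 20000 × 0.61 = 2986 + 12200 = 15186
Net migration: Band 1 + 150 → 5279; Band 3 + 420 → 16240
Giving 5279 / 14805 / 16240 / 21046 / 15186.
[period 2]
Births: 14805 × 0.309 = 4575
Band 2: 5279 × 0.987 = 5210
Band 3: 14805 × 0.953 = 14109
Band 4: 16240 × 0.961 = 15607
Band 5: 21046 × 0.933 + 15186 × 0.61 = 19636 + 9263 = 28899
Net migration: Band 1 + 150 → 4725; Band 3 + 420 → 14529
Giving 4725 / 5210 / 14529 / 15607 / 28899.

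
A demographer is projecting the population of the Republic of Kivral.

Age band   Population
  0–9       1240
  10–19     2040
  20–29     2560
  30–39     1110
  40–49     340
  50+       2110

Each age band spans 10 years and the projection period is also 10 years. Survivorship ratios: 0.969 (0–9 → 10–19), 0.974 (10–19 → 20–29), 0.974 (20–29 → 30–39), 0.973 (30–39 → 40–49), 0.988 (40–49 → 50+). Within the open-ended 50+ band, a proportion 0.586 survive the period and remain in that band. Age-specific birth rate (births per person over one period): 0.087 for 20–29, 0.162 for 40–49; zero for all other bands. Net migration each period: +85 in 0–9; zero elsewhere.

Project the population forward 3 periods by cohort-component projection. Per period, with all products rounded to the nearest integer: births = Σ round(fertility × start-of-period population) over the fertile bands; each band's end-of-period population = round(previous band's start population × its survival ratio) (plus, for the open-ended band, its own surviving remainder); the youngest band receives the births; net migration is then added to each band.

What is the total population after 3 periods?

7929

(Bands numbered youngest = 1 to oldest = 6.)
After projecting period 1:
Births: 2560 * 0.087 = 223 ; 340 * 0.162 = 55 → total 278
Band 2: 1240 * 0.969 = 1202
Band 3: 2040 * 0.974 = 1987
Band 4: 2560 * 0.974 = 2493
Band 5: 1110 * 0.973 = 1080
Band 6: 340 * 0.988 + 2110 * 0.586 = 336 + 1236 = 1572
Net migration: Band 1 + 85 → 363
End of period: [363, 1202, 1987, 2493, 1080, 1572]
After projecting period 2:
Births: 1987 * 0.087 = 173 ; 1080 * 0.162 = 175 → total 348
Band 2: 363 * 0.969 = 352
Band 3: 1202 * 0.974 = 1171
Band 4: 1987 * 0.974 = 1935
Band 5: 2493 * 0.973 = 2426
Band 6: 1080 * 0.988 + 1572 * 0.586 = 1067 + 921 = 1988
Net migration: Band 1 + 85 → 433
End of period: [433, 352, 1171, 1935, 2426, 1988]
After projecting period 3:
Births: 1171 * 0.087 = 102 ; 2426 * 0.162 = 393 → total 495
Band 2: 433 * 0.969 = 420
Band 3: 352 * 0.974 = 343
Band 4: 1171 * 0.974 = 1141
Band 5: 1935 * 0.973 = 1883
Band 6: 2426 * 0.988 + 1988 * 0.586 = 2397 + 1165 = 3562
Net migration: Band 1 + 85 → 580
End of period: [580, 420, 343, 1141, 1883, 3562]
Total after period 3: 580 + 420 + 343 + 1141 + 1883 + 3562 = 7929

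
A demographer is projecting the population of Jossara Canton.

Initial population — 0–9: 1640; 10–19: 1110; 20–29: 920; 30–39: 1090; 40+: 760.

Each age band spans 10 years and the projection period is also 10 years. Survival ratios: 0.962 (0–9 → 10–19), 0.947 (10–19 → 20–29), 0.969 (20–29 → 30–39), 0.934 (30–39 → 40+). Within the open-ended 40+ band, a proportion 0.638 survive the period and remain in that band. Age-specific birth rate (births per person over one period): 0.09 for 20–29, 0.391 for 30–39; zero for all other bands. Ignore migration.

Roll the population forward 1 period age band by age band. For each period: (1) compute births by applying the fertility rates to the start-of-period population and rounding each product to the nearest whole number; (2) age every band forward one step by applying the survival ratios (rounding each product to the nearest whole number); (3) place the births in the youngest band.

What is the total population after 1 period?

5532

Let band 1 be 0–9 through band 5 = 40+.
[period 1]
Births: 920 × 0.09 = 83, 1090 × 0.391 = 426 ⇒ total 509
Band 2: 1640 × 0.962 = 1578
Band 3: 1110 × 0.947 = 1051
Band 4: 920 × 0.969 = 891
Band 5: 1090 × 0.934 + 760 × 0.638 = 1018 + 485 = 1503
Population now: 0–9=509, 10–19=1578, 20–29=1051, 30–39=891, 40+=1503
Total after period 1: 509 + 1578 + 1051 + 891 + 1503 = 5532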